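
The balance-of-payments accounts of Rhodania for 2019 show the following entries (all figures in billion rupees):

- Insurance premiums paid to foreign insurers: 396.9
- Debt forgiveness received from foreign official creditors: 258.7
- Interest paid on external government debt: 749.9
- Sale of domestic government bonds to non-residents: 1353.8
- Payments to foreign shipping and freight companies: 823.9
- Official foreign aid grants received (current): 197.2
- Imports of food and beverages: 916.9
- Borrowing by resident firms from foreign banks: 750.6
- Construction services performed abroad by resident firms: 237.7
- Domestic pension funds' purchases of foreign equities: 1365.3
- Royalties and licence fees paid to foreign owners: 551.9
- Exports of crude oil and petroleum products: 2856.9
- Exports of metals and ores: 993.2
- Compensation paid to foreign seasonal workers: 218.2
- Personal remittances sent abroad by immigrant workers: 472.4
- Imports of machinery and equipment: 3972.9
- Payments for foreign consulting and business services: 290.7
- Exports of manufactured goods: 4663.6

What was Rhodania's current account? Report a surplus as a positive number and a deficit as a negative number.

Goods: -916.9 + 4663.6 + 993.2 + 2856.9 - 3972.9 = 3623.9
Services: -290.7 - 396.9 + 237.7 - 823.9 - 551.9 = -1825.7
Primary income: -749.9 - 218.2 = -968.1
Secondary income: -472.4 + 197.2 = -275.2
Current account = 3623.9 + (-1825.7) + (-968.1) + (-275.2) = 554.9
(Excluded from the current account — capital account: debt forgiveness received from foreign official creditors 258.7; financial account: sale of domestic government bonds to non-residents 1353.8, borrowing by resident firms from foreign banks 750.6, domestic pension funds' purchases of foreign equities 1365.3.)

554.9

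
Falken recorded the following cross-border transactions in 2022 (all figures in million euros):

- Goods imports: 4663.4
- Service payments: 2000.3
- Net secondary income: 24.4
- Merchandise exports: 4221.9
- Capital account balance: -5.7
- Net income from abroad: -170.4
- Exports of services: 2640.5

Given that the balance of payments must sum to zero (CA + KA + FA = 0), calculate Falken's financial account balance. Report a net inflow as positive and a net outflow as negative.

-47.0

Goods balance = 4221.9 - 4663.4 = -441.5
Services balance = 2640.5 - 2000.3 = 640.2
Trade balance (goods + services) = -441.5 + 640.2 = 198.7
Net primary income = -170.4
Net secondary income = 24.4
Current account = 198.7 + (-170.4) + 24.4 = 52.7
Financial account = -(52.7 + (-5.7)) = -47.0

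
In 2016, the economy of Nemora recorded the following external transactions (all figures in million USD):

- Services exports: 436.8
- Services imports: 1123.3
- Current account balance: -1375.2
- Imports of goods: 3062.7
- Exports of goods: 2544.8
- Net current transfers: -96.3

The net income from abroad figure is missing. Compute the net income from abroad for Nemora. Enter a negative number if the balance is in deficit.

-74.5

Current account = goods balance + services balance + net primary income + net secondary income
Sum of the known components = -1300.7
Net income from abroad = CA - (known components) = -1375.2 - (-1300.7) = -74.5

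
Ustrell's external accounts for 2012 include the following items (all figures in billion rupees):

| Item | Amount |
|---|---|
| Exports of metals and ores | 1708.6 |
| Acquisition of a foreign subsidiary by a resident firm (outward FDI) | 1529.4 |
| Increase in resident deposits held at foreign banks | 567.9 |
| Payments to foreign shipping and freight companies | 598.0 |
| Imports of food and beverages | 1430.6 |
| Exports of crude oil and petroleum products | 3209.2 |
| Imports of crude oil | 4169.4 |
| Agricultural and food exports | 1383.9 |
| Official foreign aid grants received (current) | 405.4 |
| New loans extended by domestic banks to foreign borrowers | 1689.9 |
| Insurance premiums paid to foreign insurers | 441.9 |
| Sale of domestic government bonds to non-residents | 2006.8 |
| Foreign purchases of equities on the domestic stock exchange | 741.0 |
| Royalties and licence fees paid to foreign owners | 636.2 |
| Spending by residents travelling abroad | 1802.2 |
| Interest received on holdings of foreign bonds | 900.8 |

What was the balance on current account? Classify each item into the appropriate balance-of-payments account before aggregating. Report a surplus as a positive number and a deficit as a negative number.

-1470.4

Goods: 1383.9 - 4169.4 + 1708.6 + 3209.2 - 1430.6 = 701.7
Services: -598.0 - 1802.2 - 441.9 - 636.2 = -3478.3
Primary income: 900.8
Secondary income: 405.4
Current account = 701.7 + (-3478.3) + 900.8 + 405.4 = -1470.4
(Excluded from the current account — financial account: acquisition of a foreign subsidiary by a resident firm (outward FDI) 1529.4, increase in resident deposits held at foreign banks 567.9, new loans extended by domestic banks to foreign borrowers 1689.9, sale of domestic government bonds to non-residents 2006.8, foreign purchases of equities on the domestic stock exchange 741.0.)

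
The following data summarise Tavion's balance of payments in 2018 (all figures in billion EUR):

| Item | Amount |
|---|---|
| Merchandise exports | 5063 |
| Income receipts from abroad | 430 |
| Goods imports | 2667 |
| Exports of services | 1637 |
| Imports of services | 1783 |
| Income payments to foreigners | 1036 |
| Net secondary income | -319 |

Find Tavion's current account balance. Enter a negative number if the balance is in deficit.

Goods balance = 5063 - 2667 = 2396
Services balance = 1637 - 1783 = -146
Trade balance (goods + services) = 2396 + (-146) = 2250
Net primary income = 430 - 1036 = -606
Net secondary income = -319
Current account = 2250 + (-606) + (-319) = 1325

1325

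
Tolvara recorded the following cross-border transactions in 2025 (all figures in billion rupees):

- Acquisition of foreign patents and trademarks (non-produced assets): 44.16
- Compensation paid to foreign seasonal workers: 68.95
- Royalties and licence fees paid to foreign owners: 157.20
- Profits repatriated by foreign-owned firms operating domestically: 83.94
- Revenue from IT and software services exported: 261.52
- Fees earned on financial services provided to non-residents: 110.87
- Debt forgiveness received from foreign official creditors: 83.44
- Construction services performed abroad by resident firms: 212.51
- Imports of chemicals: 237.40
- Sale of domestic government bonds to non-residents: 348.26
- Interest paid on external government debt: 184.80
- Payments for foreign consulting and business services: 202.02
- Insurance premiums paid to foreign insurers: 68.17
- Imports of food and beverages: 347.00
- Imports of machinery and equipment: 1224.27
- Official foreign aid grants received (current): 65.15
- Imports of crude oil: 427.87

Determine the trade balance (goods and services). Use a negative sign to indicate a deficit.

-2079.03

Goods: -347.00 - 427.87 - 237.40 - 1224.27 = -2236.54
Services: 110.87 + 261.52 - 202.02 - 68.17 - 157.20 + 212.51 = 157.51
Trade balance = -2236.54 + 157.51 = -2079.03
(Excluded from the trade balance — capital account: acquisition of foreign patents and trademarks (non-produced assets) 44.16, debt forgiveness received from foreign official creditors 83.44; primary income: compensation paid to foreign seasonal workers 68.95, profits repatriated by foreign-owned firms operating domestically 83.94, interest paid on external government debt 184.80; financial account: sale of domestic government bonds to non-residents 348.26; secondary income: official foreign aid grants received (current) 65.15.)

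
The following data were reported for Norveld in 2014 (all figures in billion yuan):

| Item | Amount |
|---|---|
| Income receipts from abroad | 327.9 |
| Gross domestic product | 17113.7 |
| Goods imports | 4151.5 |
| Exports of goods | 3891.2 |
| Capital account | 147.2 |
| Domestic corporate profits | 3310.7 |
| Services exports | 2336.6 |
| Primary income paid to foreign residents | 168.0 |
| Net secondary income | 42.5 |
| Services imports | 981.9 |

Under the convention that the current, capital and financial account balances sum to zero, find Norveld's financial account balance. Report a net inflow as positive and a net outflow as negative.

-1444.0

Goods balance = 3891.2 - 4151.5 = -260.3
Services balance = 2336.6 - 981.9 = 1354.7
Trade balance (goods + services) = -260.3 + 1354.7 = 1094.4
Net primary income = 327.9 - 168.0 = 159.9
Net secondary income = 42.5
Current account = 1094.4 + 159.9 + 42.5 = 1296.8
Financial account = -(1296.8 + 147.2) = -1444.0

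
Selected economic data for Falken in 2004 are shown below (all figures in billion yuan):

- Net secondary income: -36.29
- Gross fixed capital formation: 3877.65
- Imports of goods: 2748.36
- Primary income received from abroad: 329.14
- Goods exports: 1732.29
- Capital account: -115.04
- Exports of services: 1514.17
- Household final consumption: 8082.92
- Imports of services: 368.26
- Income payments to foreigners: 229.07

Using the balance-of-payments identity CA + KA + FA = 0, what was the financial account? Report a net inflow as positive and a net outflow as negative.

Goods balance = 1732.29 - 2748.36 = -1016.07
Services balance = 1514.17 - 368.26 = 1145.91
Trade balance (goods + services) = -1016.07 + 1145.91 = 129.84
Net primary income = 329.14 - 229.07 = 100.07
Net secondary income = -36.29
Current account = 129.84 + 100.07 + (-36.29) = 193.62
Financial account = -(193.62 + (-115.04)) = -78.58

-78.58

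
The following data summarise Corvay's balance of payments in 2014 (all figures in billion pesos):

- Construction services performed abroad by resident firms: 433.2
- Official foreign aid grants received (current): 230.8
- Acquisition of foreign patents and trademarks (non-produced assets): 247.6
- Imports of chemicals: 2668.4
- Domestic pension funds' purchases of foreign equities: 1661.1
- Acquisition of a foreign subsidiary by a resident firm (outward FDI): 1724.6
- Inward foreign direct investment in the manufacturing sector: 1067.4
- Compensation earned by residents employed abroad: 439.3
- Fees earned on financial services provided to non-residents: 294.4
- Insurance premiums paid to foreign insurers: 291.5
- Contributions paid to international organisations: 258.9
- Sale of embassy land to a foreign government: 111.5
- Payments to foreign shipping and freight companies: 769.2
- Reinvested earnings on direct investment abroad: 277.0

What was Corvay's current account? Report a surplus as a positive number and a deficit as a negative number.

-2313.3

Goods: -2668.4
Services: -769.2 - 291.5 + 294.4 + 433.2 = -333.1
Primary income: 277.0 + 439.3 = 716.3
Secondary income: 230.8 - 258.9 = -28.1
Current account = (-2668.4) + (-333.1) + 716.3 + (-28.1) = -2313.3
(Excluded from the current account — capital account: acquisition of foreign patents and trademarks (non-produced assets) 247.6, sale of embassy land to a foreign government 111.5; financial account: domestic pension funds' purchases of foreign equities 1661.1, acquisition of a foreign subsidiary by a resident firm (outward FDI) 1724.6, inward foreign direct investment in the manufacturing sector 1067.4.)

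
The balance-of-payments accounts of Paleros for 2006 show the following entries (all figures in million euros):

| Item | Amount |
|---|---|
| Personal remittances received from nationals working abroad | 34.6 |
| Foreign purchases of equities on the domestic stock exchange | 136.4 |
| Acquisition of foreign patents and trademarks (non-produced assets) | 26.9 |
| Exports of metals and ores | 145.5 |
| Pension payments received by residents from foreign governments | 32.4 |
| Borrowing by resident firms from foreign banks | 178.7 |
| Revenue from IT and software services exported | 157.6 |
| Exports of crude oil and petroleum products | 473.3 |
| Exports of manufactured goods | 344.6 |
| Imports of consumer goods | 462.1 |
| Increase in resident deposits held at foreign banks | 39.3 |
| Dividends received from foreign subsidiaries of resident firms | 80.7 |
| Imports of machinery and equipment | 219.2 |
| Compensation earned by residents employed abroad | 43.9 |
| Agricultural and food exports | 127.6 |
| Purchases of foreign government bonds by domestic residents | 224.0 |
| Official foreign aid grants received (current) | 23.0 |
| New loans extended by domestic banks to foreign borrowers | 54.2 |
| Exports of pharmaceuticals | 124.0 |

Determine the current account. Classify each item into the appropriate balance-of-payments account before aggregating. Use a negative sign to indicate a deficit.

Goods: 145.5 + 473.3 - 462.1 + 344.6 + 124.0 + 127.6 - 219.2 = 533.7
Services: 157.6
Primary income: 43.9 + 80.7 = 124.6
Secondary income: 23.0 + 34.6 + 32.4 = 90.0
Current account = 533.7 + 157.6 + 124.6 + 90.0 = 905.9
(Excluded from the current account — financial account: foreign purchases of equities on the domestic stock exchange 136.4, borrowing by resident firms from foreign banks 178.7, increase in resident deposits held at foreign banks 39.3, purchases of foreign government bonds by domestic residents 224.0, new loans extended by domestic banks to foreign borrowers 54.2; capital account: acquisition of foreign patents and trademarks (non-produced assets) 26.9.)

905.9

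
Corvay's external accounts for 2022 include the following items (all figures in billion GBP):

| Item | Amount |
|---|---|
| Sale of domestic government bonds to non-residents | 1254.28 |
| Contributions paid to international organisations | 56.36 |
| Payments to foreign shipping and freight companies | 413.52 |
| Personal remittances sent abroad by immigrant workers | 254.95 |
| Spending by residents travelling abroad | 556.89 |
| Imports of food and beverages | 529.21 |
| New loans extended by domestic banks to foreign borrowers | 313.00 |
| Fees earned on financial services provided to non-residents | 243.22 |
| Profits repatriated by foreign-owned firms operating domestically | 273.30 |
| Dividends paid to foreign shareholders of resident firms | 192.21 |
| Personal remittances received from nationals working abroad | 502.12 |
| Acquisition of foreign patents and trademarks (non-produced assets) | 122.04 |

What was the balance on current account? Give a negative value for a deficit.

Goods: -529.21
Services: -413.52 + 243.22 - 556.89 = -727.19
Primary income: -192.21 - 273.30 = -465.51
Secondary income: -254.95 + 502.12 - 56.36 = 190.81
Current account = (-529.21) + (-727.19) + (-465.51) + 190.81 = -1531.10
(Excluded from the current account — financial account: sale of domestic government bonds to non-residents 1254.28, new loans extended by domestic banks to foreign borrowers 313.00; capital account: acquisition of foreign patents and trademarks (non-produced assets) 122.04.)

-1531.10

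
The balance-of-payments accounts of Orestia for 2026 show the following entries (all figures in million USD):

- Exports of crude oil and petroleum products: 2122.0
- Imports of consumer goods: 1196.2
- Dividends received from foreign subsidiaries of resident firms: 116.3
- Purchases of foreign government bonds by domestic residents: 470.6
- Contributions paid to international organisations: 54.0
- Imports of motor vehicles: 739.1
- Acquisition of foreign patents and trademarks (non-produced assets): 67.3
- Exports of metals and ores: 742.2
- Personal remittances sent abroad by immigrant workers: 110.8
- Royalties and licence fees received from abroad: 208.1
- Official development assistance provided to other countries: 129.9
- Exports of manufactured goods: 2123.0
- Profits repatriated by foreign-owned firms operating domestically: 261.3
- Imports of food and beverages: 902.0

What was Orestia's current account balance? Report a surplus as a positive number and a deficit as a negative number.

Goods: 2123.0 + 742.2 - 902.0 - 739.1 + 2122.0 - 1196.2 = 2149.9
Services: 208.1
Primary income: -261.3 + 116.3 = -145.0
Secondary income: -110.8 - 54.0 - 129.9 = -294.7
Current account = 2149.9 + 208.1 + (-145.0) + (-294.7) = 1918.3
(Excluded from the current account — financial account: purchases of foreign government bonds by domestic residents 470.6; capital account: acquisition of foreign patents and trademarks (non-produced assets) 67.3.)

1918.3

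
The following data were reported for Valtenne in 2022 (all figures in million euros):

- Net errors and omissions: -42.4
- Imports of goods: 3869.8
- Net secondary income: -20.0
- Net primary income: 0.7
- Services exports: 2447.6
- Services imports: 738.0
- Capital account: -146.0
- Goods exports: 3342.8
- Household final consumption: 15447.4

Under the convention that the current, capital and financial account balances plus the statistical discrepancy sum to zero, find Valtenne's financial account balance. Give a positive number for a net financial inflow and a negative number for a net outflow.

Goods balance = 3342.8 - 3869.8 = -527.0
Services balance = 2447.6 - 738.0 = 1709.6
Trade balance (goods + services) = -527.0 + 1709.6 = 1182.6
Net primary income = 0.7
Net secondary income = -20.0
Current account = 1182.6 + 0.7 + (-20.0) = 1163.3
Financial account = -(1163.3 + (-146.0) + (-42.4)) = -974.9

-974.9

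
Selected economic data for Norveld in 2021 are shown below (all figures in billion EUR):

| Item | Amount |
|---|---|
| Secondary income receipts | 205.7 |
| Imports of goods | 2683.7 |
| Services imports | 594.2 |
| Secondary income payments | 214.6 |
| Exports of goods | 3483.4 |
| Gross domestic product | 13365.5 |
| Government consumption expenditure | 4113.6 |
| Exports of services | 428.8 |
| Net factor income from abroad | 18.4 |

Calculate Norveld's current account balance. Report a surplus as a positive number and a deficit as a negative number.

Goods balance = 3483.4 - 2683.7 = 799.7
Services balance = 428.8 - 594.2 = -165.4
Trade balance (goods + services) = 799.7 + (-165.4) = 634.3
Net primary income = 18.4
Net secondary income = 205.7 - 214.6 = -8.9
Current account = 634.3 + 18.4 + (-8.9) = 643.8

643.8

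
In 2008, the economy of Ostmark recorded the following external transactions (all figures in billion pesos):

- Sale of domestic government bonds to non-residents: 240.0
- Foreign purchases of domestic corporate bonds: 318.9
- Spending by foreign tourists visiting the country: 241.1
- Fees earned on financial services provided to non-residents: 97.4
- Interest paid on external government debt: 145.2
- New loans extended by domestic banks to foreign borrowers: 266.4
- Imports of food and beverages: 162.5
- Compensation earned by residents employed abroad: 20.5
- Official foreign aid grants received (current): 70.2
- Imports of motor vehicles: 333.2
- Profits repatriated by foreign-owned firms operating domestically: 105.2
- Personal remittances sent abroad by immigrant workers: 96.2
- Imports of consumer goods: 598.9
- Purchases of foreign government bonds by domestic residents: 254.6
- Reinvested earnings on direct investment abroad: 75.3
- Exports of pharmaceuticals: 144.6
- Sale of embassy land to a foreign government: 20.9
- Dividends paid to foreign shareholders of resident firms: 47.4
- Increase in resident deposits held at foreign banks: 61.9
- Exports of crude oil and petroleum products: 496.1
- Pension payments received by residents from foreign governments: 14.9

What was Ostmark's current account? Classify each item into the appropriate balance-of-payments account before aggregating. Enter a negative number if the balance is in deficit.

Goods: -598.9 + 144.6 + 496.1 - 162.5 - 333.2 = -453.9
Services: 97.4 + 241.1 = 338.5
Primary income: -145.2 + 20.5 - 105.2 + 75.3 - 47.4 = -202.0
Secondary income: 70.2 + 14.9 - 96.2 = -11.1
Current account = (-453.9) + 338.5 + (-202.0) + (-11.1) = -328.5
(Excluded from the current account — financial account: sale of domestic government bonds to non-residents 240.0, foreign purchases of domestic corporate bonds 318.9, new loans extended by domestic banks to foreign borrowers 266.4, purchases of foreign government bonds by domestic residents 254.6, increase in resident deposits held at foreign banks 61.9; capital account: sale of embassy land to a foreign government 20.9.)

-328.5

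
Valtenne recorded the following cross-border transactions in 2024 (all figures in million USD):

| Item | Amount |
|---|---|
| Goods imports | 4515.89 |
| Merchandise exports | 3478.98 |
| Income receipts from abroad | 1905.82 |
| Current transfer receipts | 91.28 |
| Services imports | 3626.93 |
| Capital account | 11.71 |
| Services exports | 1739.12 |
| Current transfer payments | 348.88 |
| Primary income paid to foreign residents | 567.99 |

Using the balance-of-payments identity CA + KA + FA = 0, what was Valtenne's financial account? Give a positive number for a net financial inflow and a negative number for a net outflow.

Goods balance = 3478.98 - 4515.89 = -1036.91
Services balance = 1739.12 - 3626.93 = -1887.81
Trade balance (goods + services) = -1036.91 + (-1887.81) = -2924.72
Net primary income = 1905.82 - 567.99 = 1337.83
Net secondary income = 91.28 - 348.88 = -257.60
Current account = -2924.72 + 1337.83 + (-257.60) = -1844.49
Financial account = -(-1844.49 + 11.71) = 1832.78

1832.78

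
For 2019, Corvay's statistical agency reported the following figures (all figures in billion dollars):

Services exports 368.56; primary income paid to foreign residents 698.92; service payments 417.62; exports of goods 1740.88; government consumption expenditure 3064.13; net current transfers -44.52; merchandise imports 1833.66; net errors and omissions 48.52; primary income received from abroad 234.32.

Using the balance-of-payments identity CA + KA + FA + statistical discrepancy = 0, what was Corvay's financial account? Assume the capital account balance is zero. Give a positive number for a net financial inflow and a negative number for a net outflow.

Goods balance = 1740.88 - 1833.66 = -92.78
Services balance = 368.56 - 417.62 = -49.06
Trade balance (goods + services) = -92.78 + (-49.06) = -141.84
Net primary income = 234.32 - 698.92 = -464.60
Net secondary income = -44.52
Current account = -141.84 + (-464.60) + (-44.52) = -650.96
Financial account = -(-650.96 + 48.52) = 602.44

602.44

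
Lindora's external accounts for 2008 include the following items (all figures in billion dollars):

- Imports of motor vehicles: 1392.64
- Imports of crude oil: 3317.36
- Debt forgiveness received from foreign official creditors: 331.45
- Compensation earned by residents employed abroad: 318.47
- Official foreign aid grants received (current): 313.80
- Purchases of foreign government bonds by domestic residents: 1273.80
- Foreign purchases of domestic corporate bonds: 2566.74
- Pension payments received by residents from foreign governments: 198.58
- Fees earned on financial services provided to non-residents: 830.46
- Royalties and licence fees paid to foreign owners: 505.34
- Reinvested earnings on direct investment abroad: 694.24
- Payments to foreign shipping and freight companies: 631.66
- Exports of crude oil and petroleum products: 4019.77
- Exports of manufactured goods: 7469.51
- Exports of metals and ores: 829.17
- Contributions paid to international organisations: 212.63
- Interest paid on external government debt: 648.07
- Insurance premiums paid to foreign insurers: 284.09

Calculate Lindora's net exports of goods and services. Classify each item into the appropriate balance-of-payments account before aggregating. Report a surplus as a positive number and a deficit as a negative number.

7017.82

Goods: -3317.36 - 1392.64 + 829.17 + 4019.77 + 7469.51 = 7608.45
Services: -505.34 + 830.46 - 631.66 - 284.09 = -590.63
Trade balance = 7608.45 + (-590.63) = 7017.82
(Excluded from the trade balance — capital account: debt forgiveness received from foreign official creditors 331.45; primary income: compensation earned by residents employed abroad 318.47, reinvested earnings on direct investment abroad 694.24, interest paid on external government debt 648.07; secondary income: official foreign aid grants received (current) 313.80, pension payments received by residents from foreign governments 198.58, contributions paid to international organisations 212.63; financial account: purchases of foreign government bonds by domestic residents 1273.80, foreign purchases of domestic corporate bonds 2566.74.)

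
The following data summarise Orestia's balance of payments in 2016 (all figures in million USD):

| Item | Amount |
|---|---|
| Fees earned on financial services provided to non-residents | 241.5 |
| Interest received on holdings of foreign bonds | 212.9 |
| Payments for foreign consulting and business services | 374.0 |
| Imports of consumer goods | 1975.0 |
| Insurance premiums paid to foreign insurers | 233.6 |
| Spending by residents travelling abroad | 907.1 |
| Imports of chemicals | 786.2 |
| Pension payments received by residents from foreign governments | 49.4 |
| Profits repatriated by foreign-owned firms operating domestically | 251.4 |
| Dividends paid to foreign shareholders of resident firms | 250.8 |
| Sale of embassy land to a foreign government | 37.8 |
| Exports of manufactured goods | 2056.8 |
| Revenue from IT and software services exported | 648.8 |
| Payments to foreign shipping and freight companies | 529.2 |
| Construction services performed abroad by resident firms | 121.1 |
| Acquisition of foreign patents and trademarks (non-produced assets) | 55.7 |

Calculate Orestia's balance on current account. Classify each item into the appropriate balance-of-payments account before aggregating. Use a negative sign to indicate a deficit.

-1976.8

Goods: -1975.0 + 2056.8 - 786.2 = -704.4
Services: -907.1 - 233.6 + 648.8 + 121.1 - 374.0 - 529.2 + 241.5 = -1032.5
Primary income: 212.9 - 251.4 - 250.8 = -289.3
Secondary income: 49.4
Current account = (-704.4) + (-1032.5) + (-289.3) + 49.4 = -1976.8
(Excluded from the current account — capital account: sale of embassy land to a foreign government 37.8, acquisition of foreign patents and trademarks (non-produced assets) 55.7.)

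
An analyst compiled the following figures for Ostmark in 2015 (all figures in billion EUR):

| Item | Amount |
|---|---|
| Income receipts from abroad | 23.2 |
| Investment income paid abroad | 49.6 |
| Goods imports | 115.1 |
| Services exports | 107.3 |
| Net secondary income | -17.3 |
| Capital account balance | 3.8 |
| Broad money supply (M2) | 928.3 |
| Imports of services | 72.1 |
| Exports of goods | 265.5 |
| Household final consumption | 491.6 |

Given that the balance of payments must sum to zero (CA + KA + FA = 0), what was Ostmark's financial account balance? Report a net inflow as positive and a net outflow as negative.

-145.7

Goods balance = 265.5 - 115.1 = 150.4
Services balance = 107.3 - 72.1 = 35.2
Trade balance (goods + services) = 150.4 + 35.2 = 185.6
Net primary income = 23.2 - 49.6 = -26.4
Net secondary income = -17.3
Current account = 185.6 + (-26.4) + (-17.3) = 141.9
Financial account = -(141.9 + 3.8) = -145.7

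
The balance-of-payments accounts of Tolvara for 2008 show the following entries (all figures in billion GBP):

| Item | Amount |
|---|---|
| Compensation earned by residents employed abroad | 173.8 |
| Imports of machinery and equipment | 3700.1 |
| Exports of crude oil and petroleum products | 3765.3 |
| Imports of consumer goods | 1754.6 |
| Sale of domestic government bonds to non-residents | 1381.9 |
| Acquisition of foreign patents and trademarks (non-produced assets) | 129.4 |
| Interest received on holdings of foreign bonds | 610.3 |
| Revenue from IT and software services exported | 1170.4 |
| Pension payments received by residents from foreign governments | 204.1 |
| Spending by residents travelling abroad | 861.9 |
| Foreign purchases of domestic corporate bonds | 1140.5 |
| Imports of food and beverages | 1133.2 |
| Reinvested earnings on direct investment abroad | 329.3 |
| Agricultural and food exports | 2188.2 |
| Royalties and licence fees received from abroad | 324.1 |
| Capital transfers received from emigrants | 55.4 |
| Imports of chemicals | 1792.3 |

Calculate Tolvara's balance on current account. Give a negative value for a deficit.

-476.6

Goods: -1133.2 + 3765.3 - 1792.3 - 3700.1 - 1754.6 + 2188.2 = -2426.7
Services: 1170.4 + 324.1 - 861.9 = 632.6
Primary income: 610.3 + 329.3 + 173.8 = 1113.4
Secondary income: 204.1
Current account = (-2426.7) + 632.6 + 1113.4 + 204.1 = -476.6
(Excluded from the current account — financial account: sale of domestic government bonds to non-residents 1381.9, foreign purchases of domestic corporate bonds 1140.5; capital account: acquisition of foreign patents and trademarks (non-produced assets) 129.4, capital transfers received from emigrants 55.4.)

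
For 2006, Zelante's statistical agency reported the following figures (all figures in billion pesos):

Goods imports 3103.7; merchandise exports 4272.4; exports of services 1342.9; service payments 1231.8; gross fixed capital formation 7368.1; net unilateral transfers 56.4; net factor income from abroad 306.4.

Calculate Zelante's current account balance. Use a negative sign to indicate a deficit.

Goods balance = 4272.4 - 3103.7 = 1168.7
Services balance = 1342.9 - 1231.8 = 111.1
Trade balance (goods + services) = 1168.7 + 111.1 = 1279.8
Net primary income = 306.4
Net secondary income = 56.4
Current account = 1279.8 + 306.4 + 56.4 = 1642.6

1642.6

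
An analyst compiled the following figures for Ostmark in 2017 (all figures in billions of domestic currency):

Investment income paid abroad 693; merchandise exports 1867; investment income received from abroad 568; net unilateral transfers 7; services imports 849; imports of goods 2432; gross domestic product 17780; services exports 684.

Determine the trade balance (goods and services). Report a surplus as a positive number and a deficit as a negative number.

Goods balance = 1867 - 2432 = -565
Services balance = 684 - 849 = -165
Trade balance (goods + services) = -565 + (-165) = -730

-730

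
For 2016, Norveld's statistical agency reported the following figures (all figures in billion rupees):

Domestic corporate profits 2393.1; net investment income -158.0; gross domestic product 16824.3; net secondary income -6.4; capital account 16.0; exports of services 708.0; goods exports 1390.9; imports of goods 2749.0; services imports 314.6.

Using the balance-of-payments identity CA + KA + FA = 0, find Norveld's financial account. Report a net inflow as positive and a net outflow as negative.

1113.1

Goods balance = 1390.9 - 2749.0 = -1358.1
Services balance = 708.0 - 314.6 = 393.4
Trade balance (goods + services) = -1358.1 + 393.4 = -964.7
Net primary income = -158.0
Net secondary income = -6.4
Current account = -964.7 + (-158.0) + (-6.4) = -1129.1
Financial account = -(-1129.1 + 16.0) = 1113.1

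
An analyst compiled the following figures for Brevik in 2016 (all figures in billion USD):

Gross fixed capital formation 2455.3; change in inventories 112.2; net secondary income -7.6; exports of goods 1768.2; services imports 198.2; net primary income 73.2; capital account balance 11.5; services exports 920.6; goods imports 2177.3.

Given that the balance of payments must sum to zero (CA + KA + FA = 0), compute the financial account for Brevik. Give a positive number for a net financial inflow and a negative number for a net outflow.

-390.4

Goods balance = 1768.2 - 2177.3 = -409.1
Services balance = 920.6 - 198.2 = 722.4
Trade balance (goods + services) = -409.1 + 722.4 = 313.3
Net primary income = 73.2
Net secondary income = -7.6
Current account = 313.3 + 73.2 + (-7.6) = 378.9
Financial account = -(378.9 + 11.5) = -390.4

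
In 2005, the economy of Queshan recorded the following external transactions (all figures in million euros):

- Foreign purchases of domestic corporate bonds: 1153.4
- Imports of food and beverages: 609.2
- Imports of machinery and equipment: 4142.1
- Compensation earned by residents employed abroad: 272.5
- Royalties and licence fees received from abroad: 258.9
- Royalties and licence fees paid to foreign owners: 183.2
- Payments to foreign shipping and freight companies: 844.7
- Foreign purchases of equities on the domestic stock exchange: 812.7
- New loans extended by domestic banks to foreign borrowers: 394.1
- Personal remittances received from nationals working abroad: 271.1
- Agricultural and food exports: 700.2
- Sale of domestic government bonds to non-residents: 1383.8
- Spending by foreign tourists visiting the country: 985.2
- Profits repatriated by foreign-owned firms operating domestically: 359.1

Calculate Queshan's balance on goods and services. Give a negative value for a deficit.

-3834.9

Goods: 700.2 - 609.2 - 4142.1 = -4051.1
Services: -183.2 - 844.7 + 258.9 + 985.2 = 216.2
Trade balance = -4051.1 + 216.2 = -3834.9
(Excluded from the trade balance — financial account: foreign purchases of domestic corporate bonds 1153.4, foreign purchases of equities on the domestic stock exchange 812.7, new loans extended by domestic banks to foreign borrowers 394.1, sale of domestic government bonds to non-residents 1383.8; primary income: compensation earned by residents employed abroad 272.5, profits repatriated by foreign-owned firms operating domestically 359.1; secondary income: personal remittances received from nationals working abroad 271.1.)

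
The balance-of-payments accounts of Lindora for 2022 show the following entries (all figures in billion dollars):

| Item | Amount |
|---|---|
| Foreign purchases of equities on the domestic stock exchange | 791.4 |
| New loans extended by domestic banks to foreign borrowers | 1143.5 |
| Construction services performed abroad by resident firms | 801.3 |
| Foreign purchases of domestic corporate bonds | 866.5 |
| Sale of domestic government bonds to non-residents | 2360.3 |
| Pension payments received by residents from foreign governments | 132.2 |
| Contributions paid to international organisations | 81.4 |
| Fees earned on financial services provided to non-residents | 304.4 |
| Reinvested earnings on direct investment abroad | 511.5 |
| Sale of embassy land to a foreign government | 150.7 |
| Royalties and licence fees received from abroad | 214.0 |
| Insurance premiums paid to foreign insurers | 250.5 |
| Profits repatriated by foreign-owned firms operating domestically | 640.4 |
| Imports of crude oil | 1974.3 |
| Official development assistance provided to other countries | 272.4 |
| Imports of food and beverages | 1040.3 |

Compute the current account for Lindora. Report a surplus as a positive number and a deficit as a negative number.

Goods: -1040.3 - 1974.3 = -3014.6
Services: 214.0 - 250.5 + 801.3 + 304.4 = 1069.2
Primary income: -640.4 + 511.5 = -128.9
Secondary income: 132.2 - 272.4 - 81.4 = -221.6
Current account = (-3014.6) + 1069.2 + (-128.9) + (-221.6) = -2295.9
(Excluded from the current account — financial account: foreign purchases of equities on the domestic stock exchange 791.4, new loans extended by domestic banks to foreign borrowers 1143.5, foreign purchases of domestic corporate bonds 866.5, sale of domestic government bonds to non-residents 2360.3; capital account: sale of embassy land to a foreign government 150.7.)

-2295.9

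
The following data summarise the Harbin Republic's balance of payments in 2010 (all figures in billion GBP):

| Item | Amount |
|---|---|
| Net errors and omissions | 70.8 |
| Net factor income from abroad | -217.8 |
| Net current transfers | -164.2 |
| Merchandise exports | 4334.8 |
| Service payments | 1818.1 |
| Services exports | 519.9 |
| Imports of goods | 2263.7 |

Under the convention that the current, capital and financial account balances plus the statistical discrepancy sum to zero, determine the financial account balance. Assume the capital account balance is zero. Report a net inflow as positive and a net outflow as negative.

-461.7

Goods balance = 4334.8 - 2263.7 = 2071.1
Services balance = 519.9 - 1818.1 = -1298.2
Trade balance (goods + services) = 2071.1 + (-1298.2) = 772.9
Net primary income = -217.8
Net secondary income = -164.2
Current account = 772.9 + (-217.8) + (-164.2) = 390.9
Financial account = -(390.9 + 70.8) = -461.7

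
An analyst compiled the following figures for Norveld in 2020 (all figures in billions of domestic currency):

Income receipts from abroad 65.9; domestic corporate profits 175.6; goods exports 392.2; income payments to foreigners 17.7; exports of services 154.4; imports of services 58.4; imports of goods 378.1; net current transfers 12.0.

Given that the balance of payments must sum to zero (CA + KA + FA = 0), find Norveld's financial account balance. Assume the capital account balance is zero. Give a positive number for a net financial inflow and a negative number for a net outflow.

Goods balance = 392.2 - 378.1 = 14.1
Services balance = 154.4 - 58.4 = 96.0
Trade balance (goods + services) = 14.1 + 96.0 = 110.1
Net primary income = 65.9 - 17.7 = 48.2
Net secondary income = 12.0
Current account = 110.1 + 48.2 + 12.0 = 170.3
Financial account = -(170.3) = -170.3

-170.3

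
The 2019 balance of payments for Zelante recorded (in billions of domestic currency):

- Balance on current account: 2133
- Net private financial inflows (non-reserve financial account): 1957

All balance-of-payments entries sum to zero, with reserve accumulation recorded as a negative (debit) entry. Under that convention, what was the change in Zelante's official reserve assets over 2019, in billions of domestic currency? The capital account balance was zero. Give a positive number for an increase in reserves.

4090

Official reserve transactions balance = -(2133 + 1957) = -4090
An accumulation of reserves is recorded as a debit (negative entry), so the change in the stock of reserves is the negative of that balance.
Change in official reserves = -(-4090) = 4090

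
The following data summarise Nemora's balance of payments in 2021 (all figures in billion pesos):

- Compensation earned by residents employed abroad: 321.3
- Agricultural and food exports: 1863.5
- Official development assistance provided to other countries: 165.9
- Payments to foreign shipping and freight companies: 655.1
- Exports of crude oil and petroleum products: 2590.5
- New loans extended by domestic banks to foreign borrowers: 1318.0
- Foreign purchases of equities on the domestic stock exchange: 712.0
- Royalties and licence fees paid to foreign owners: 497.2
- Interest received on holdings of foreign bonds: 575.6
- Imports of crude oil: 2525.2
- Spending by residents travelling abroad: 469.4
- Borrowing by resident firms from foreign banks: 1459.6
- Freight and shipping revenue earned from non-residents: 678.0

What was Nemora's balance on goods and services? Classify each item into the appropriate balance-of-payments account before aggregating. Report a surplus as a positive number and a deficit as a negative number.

985.1

Goods: 1863.5 + 2590.5 - 2525.2 = 1928.8
Services: 678.0 - 469.4 - 497.2 - 655.1 = -943.7
Trade balance = 1928.8 + (-943.7) = 985.1
(Excluded from the trade balance — primary income: compensation earned by residents employed abroad 321.3, interest received on holdings of foreign bonds 575.6; secondary income: official development assistance provided to other countries 165.9; financial account: new loans extended by domestic banks to foreign borrowers 1318.0, foreign purchases of equities on the domestic stock exchange 712.0, borrowing by resident firms from foreign banks 1459.6.)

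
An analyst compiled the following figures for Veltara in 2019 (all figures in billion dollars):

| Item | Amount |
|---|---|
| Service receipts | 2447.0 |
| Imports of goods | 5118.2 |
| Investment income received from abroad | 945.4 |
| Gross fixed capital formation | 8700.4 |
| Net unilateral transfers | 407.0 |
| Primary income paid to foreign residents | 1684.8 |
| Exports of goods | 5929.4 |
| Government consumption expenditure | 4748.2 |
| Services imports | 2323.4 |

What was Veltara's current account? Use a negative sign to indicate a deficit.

Goods balance = 5929.4 - 5118.2 = 811.2
Services balance = 2447.0 - 2323.4 = 123.6
Trade balance (goods + services) = 811.2 + 123.6 = 934.8
Net primary income = 945.4 - 1684.8 = -739.4
Net secondary income = 407.0
Current account = 934.8 + (-739.4) + 407.0 = 602.4

602.4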